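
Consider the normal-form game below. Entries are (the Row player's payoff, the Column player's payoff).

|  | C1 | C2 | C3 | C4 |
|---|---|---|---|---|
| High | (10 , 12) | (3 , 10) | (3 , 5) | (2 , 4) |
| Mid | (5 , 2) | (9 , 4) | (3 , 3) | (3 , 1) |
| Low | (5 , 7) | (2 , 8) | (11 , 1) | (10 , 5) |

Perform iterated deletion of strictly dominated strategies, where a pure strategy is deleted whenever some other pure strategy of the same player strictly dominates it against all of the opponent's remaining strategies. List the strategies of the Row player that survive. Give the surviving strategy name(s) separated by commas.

High, Mid

Column C3 is eliminated: C2 beats it against every remaining row (High: 10>5, Mid: 4>3, Low: 8>1).
Column C4 is eliminated: C1 beats it against every remaining row (High: 12>4, Mid: 2>1, Low: 7>5).
Row Low is eliminated: High beats it against every remaining column (C1: 10>5, C2: 3>2).
Among the remaining strategies, none is strictly dominated by another pure strategy of the same player, so the elimination stops.
Surviving strategies — the Row player: {High, Mid}; the Column player: {C1, C2}.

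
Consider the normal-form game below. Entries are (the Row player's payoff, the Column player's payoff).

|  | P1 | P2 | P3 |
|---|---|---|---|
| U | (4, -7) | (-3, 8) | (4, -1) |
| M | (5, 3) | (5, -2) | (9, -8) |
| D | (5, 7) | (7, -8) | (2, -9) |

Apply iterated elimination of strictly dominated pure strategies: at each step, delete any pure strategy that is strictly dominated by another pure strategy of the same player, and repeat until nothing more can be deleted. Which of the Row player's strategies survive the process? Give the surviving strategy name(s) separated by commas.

For the Row player, M strictly dominates U on the remaining columns (P1: 5>4, P2: 5>-3, P3: 9>4); eliminate U.
The Column player's strategy P2 is strictly dominated by P1 (M: 3>-2, D: 7>-8) and is removed.
For the Column player, P1 strictly dominates P3 on the remaining rows (M: 3>-8, D: 7>-9); eliminate P3.
Among the remaining strategies, none is strictly dominated by another pure strategy of the same player, so the elimination stops.
Surviving strategies — the Row player: {M, D}; the Column player: {P1}.

M, D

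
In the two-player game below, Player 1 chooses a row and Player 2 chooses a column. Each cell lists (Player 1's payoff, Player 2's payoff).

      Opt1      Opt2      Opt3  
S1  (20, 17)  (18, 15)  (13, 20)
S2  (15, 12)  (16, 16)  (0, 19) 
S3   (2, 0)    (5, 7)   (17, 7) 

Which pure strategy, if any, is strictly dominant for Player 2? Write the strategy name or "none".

Opt1 fails to dominate Opt2 at S2 (12<16).
Opt2 fails to dominate Opt1 at S1 (15<17).
Opt3 fails to dominate Opt2 at S3 (7=7).
No single strategy dominates all the others.

none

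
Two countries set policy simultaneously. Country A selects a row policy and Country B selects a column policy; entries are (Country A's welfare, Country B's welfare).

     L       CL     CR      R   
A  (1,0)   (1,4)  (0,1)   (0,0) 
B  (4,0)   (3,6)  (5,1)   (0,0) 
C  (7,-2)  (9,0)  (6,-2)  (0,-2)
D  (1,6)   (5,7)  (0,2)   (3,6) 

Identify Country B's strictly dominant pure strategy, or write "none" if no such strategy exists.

CL vs L: A: 4>0, B: 6>0, C: 0>-2, D: 7>6.
CL vs CR: A: 4>1, B: 6>1, C: 0>-2, D: 7>2.
CL vs R: A: 4>0, B: 6>0, C: 0>-2, D: 7>6.
CL strictly beats every other strategy against every opponent action, so it is strictly dominant.

CL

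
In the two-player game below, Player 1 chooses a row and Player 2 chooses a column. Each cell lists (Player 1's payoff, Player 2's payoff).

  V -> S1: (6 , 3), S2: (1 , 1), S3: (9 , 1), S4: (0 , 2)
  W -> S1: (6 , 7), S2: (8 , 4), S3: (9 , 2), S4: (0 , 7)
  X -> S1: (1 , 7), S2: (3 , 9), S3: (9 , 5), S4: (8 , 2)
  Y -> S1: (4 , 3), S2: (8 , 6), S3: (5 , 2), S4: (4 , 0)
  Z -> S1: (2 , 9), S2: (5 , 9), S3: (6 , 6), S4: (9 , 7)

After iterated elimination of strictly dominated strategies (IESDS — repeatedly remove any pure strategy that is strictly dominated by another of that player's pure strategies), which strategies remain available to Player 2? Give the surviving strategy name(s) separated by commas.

For Player 2, S1 strictly dominates S3 on the remaining rows (V: 3>1, W: 7>2, X: 7>5, Y: 3>2, Z: 9>6); eliminate S3.
Player 1's strategy X is strictly dominated by Z (S1: 2>1, S2: 5>3, S4: 9>8) and is removed.
Among the remaining strategies, none is strictly dominated by another pure strategy of the same player, so the elimination stops.
Surviving strategies — Player 1: {V, W, Y, Z}; Player 2: {S1, S2, S4}.

S1, S2, S4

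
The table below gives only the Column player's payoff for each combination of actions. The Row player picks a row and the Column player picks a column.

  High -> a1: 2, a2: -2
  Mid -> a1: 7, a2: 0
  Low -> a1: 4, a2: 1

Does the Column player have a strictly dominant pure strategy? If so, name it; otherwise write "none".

a1

a1 vs a2: High: 2>-2, Mid: 7>0, Low: 4>1.
a1 strictly beats every other strategy against every opponent action, so it is strictly dominant.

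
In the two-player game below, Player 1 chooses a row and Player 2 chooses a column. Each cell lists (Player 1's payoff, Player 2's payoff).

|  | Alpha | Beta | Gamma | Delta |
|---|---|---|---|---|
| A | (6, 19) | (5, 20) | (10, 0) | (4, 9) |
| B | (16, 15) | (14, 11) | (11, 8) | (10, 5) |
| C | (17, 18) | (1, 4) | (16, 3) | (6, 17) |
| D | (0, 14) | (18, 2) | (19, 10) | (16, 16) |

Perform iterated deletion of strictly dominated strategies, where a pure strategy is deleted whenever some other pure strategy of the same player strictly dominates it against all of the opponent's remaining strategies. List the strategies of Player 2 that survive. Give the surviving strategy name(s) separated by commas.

Alpha, Delta

Row A is eliminated: B beats it against every remaining column (Alpha: 16>6, Beta: 14>5, Gamma: 11>10, Delta: 10>4).
Player 2's strategy Beta is strictly dominated by Alpha (B: 15>11, C: 18>4, D: 14>2) and is removed.
Player 2's strategy Gamma is strictly dominated by Alpha (B: 15>8, C: 18>3, D: 14>10) and is removed.
Among the remaining strategies, none is strictly dominated by another pure strategy of the same player, so the elimination stops.
Surviving strategies — Player 1: {B, C, D}; Player 2: {Alpha, Delta}.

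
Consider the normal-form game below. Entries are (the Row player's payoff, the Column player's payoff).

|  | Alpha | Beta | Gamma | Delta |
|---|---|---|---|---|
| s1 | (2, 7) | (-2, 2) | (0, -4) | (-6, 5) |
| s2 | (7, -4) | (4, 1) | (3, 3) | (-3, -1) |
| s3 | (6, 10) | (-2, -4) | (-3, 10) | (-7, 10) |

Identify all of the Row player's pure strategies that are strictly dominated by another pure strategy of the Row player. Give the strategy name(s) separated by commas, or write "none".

s1 is strictly dominated by s2 (Alpha: 7>2, Beta: 4>-2, Gamma: 3>0, Delta: -3>-6).
Nothing dominates s2: s1 at Alpha (7>2); s3 at Alpha (7>6).
s3 is strictly dominated by s2 (Alpha: 7>6, Beta: 4>-2, Gamma: 3>-3, Delta: -3>-7).

s1, s3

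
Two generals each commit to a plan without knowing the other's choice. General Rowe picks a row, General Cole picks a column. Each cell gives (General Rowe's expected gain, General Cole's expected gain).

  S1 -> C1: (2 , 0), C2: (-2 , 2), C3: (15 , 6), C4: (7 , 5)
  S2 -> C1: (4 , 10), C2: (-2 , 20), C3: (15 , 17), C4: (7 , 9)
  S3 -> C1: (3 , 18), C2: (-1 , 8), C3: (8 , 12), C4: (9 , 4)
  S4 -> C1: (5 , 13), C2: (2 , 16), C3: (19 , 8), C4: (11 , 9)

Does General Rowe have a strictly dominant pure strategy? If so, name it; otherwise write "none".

S4

S4 vs S1: C1: 5>2, C2: 2>-2, C3: 19>15, C4: 11>7.
S4 vs S2: C1: 5>4, C2: 2>-2, C3: 19>15, C4: 11>7.
S4 vs S3: C1: 5>3, C2: 2>-1, C3: 19>8, C4: 11>9.
S4 strictly beats every other strategy against every opponent action, so it is strictly dominant.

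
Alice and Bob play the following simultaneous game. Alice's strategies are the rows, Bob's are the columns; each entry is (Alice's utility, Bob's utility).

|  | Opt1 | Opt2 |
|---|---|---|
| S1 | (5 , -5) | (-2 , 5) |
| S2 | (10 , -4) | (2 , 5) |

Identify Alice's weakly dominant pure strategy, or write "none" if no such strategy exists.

S2 vs S1: Opt1: 10>5, Opt2: 2>-2.
S2 is at least as good as every other strategy against every opponent action, so it is weakly dominant.

S2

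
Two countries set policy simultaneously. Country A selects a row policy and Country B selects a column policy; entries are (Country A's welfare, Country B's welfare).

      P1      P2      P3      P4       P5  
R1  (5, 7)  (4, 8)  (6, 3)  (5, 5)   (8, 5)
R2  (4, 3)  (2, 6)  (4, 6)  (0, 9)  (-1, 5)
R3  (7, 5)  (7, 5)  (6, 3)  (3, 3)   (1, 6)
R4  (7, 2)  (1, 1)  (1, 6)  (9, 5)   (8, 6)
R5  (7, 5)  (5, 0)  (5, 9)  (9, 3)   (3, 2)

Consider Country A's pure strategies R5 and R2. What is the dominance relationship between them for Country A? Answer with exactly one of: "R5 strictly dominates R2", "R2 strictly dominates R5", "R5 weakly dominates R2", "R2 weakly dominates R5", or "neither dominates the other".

R5 strictly dominates R2

R5's payoffs vs R2's, by Country B's action — P1: 7>4, P2: 5>2, P3: 5>4, P4: 9>0, P5: 3>-1.
Every comparison favours R5, so R5 strictly dominates R2.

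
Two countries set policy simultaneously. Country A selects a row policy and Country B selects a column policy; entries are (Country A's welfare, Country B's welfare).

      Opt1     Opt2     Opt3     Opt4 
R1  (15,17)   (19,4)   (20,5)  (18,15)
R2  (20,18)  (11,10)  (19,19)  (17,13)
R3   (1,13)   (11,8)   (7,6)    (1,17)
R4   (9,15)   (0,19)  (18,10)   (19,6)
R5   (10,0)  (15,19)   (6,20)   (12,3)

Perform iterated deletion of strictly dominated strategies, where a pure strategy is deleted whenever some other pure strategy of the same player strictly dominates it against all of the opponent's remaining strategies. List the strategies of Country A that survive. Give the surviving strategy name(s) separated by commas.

Row R3 is eliminated: R1 beats it against every remaining column (Opt1: 15>1, Opt2: 19>11, Opt3: 20>7, Opt4: 18>1).
Row R5 is eliminated: R1 beats it against every remaining column (Opt1: 15>10, Opt2: 19>15, Opt3: 20>6, Opt4: 18>12).
Country B's strategy Opt4 is strictly dominated by Opt1 (R1: 17>15, R2: 18>13, R4: 15>6) and is removed.
For Country A, R1 strictly dominates R4 on the remaining columns (Opt1: 15>9, Opt2: 19>0, Opt3: 20>18); eliminate R4.
Country B's strategy Opt2 is strictly dominated by Opt1 (R1: 17>4, R2: 18>10) and is removed.
Among the remaining strategies, none is strictly dominated by another pure strategy of the same player, so the elimination stops.
Surviving strategies — Country A: {R1, R2}; Country B: {Opt1, Opt3}.

R1, R2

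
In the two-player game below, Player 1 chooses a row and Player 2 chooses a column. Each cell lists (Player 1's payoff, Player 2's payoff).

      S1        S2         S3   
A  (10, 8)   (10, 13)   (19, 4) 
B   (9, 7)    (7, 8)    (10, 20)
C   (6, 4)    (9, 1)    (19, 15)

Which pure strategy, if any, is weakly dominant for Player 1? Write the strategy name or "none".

A

A vs B: S1: 10>9, S2: 10>7, S3: 19>10.
A vs C: S1: 10>6, S2: 10>9, S3: 19=19.
A is at least as good as every other strategy against every opponent action, so it is weakly dominant.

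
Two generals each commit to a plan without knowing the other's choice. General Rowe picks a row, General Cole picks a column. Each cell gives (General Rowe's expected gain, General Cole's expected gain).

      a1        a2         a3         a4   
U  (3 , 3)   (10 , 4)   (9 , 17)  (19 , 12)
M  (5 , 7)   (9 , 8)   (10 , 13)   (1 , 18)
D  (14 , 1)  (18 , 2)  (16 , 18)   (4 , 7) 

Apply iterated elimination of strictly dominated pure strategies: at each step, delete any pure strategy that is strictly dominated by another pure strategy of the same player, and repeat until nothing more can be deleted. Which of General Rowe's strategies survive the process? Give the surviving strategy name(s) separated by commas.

D

General Rowe's strategy M is strictly dominated by D (a1: 14>5, a2: 18>9, a3: 16>10, a4: 4>1) and is removed.
General Cole's strategy a1 is strictly dominated by a2 (U: 4>3, D: 2>1) and is removed.
Column a2 is eliminated: a3 beats it against every remaining row (U: 17>4, D: 18>2).
General Cole's strategy a4 is strictly dominated by a3 (U: 17>12, D: 18>7) and is removed.
Row U is eliminated: D beats it against every remaining column (a3: 16>9).
Among the remaining strategies, none is strictly dominated by another pure strategy of the same player, so the elimination stops.
Surviving strategies — General Rowe: {D}; General Cole: {a3}.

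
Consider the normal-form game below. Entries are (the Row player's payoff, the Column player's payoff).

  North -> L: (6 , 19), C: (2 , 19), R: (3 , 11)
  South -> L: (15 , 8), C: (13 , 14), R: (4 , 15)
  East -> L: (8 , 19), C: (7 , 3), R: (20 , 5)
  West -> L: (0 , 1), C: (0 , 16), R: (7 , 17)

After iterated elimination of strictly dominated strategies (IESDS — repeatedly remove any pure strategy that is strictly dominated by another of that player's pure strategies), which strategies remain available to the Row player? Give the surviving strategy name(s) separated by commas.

For the Row player, South strictly dominates North on the remaining columns (L: 15>6, C: 13>2, R: 4>3); eliminate North.
For the Row player, East strictly dominates West on the remaining columns (L: 8>0, C: 7>0, R: 20>7); eliminate West.
For the Column player, R strictly dominates C on the remaining rows (South: 15>14, East: 5>3); eliminate C.
Among the remaining strategies, none is strictly dominated by another pure strategy of the same player, so the elimination stops.
Surviving strategies — the Row player: {South, East}; the Column player: {L, R}.

South, East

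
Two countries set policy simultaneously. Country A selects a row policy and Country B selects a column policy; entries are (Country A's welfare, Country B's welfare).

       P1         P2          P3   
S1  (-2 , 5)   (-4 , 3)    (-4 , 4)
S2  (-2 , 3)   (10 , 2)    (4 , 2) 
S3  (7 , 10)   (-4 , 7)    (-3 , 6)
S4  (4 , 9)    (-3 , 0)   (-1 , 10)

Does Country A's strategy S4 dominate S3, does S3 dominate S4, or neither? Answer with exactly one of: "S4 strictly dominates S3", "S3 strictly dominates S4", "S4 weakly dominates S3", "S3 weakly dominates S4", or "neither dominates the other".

neither dominates the other

S4's payoffs vs S3's, by Country B's action — P1: 4<7, P2: -3>-4, P3: -1>-3.
S4 does better at P2, P3 but worse at P1; neither strategy dominates the other.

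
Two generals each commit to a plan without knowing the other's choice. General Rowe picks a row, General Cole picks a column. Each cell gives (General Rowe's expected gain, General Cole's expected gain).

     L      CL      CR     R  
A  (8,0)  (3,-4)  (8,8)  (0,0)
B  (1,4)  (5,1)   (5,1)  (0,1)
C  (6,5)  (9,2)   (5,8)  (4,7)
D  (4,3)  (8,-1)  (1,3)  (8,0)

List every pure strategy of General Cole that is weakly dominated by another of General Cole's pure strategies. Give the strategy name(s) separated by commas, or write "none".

CL, R

L is not dominated — it holds its own against CL at A (0>-4); CR at B (4>1); R at B (4>1).
CL is weakly dominated by L (A: 0>-4, B: 4>1, C: 5>2, D: 3>-1).
CR: no other strategy beats it everywhere (L at A (8>0); CL at A (8>-4); R at A (8>0)).
R: dominated, since CR does at least as well everywhere (A: 8>0, B: 1=1, C: 8>7, D: 3>0).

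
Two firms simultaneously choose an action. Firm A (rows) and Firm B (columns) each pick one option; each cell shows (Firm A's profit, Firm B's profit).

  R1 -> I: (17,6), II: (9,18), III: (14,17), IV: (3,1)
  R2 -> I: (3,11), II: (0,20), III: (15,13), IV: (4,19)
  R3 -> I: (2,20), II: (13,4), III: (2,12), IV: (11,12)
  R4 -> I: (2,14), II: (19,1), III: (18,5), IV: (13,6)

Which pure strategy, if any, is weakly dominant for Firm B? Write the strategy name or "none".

none

I fails to dominate II at R1 (6<18).
II fails to dominate I at R3 (4<20).
III fails to dominate I at R3 (12<20).
IV fails to dominate I at R1 (1<6).
No single strategy dominates all the others.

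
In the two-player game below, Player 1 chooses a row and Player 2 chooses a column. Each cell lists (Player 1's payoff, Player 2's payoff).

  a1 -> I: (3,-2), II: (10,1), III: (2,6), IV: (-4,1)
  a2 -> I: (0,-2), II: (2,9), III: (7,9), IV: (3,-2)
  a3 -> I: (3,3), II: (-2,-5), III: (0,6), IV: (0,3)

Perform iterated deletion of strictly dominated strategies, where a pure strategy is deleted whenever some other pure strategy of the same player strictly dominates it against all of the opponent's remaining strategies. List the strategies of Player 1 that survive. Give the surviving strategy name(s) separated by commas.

Player 2's strategy I is strictly dominated by III (a1: 6>-2, a2: 9>-2, a3: 6>3) and is removed.
Player 1's strategy a3 is strictly dominated by a2 (II: 2>-2, III: 7>0, IV: 3>0) and is removed.
Player 2's strategy IV is strictly dominated by III (a1: 6>1, a2: 9>-2) and is removed.
Among the remaining strategies, none is strictly dominated by another pure strategy of the same player, so the elimination stops.
Surviving strategies — Player 1: {a1, a2}; Player 2: {II, III}.

a1, a2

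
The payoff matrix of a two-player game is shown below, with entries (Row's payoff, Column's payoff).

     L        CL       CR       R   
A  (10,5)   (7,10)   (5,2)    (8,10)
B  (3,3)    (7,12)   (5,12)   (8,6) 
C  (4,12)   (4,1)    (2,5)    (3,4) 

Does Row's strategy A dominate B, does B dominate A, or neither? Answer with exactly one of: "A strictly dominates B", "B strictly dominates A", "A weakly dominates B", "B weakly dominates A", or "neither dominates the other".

Compare A to B across each choice by Column: L: 10>3, CL: 7=7, CR: 5=5, R: 8=8.
A is at least as good everywhere and strictly better somewhere (tied only at CL, CR, R), so A weakly but not strictly dominates B.

A weakly dominates B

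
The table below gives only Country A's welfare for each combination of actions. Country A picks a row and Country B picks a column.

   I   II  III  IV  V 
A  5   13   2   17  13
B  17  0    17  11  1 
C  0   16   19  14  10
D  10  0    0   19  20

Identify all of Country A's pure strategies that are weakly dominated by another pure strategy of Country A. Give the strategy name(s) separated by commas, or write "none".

A: no other strategy beats it everywhere (B at II (13>0); C at I (5>0); D at II (13>0)).
Nothing dominates B: A at I (17>5); C at I (17>0); D at I (17>10).
Nothing dominates C: A at II (16>13); B at II (16>0); D at II (16>0).
D is not dominated — it holds its own against A at I (10>5); B at IV (19>11); C at I (10>0).

none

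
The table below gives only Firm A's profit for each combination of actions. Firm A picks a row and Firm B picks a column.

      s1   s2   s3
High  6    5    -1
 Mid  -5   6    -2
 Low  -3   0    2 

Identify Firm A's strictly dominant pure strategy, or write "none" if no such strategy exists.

none

High fails to dominate Mid at s2 (5<6).
Mid fails to dominate High at s1 (-5<6).
Low fails to dominate High at s1 (-3<6).
No single strategy dominates all the others.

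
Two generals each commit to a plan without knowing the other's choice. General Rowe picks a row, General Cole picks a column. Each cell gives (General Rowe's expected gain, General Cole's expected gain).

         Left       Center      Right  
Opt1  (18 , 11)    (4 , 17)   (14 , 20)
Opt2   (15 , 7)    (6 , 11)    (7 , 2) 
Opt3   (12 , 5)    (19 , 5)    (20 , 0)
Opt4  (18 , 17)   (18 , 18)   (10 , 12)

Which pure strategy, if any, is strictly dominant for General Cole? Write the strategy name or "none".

none

Left fails to dominate Center at Opt1 (11<17).
Center fails to dominate Left at Opt3 (5=5).
Right fails to dominate Left at Opt2 (2<7).
No single strategy dominates all the others.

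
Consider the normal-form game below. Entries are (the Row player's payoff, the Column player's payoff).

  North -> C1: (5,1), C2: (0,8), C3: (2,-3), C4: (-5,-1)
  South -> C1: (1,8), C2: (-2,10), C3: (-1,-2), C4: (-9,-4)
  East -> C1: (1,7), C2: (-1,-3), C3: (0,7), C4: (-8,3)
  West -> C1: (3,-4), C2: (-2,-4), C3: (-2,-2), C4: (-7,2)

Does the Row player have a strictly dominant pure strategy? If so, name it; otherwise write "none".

North vs South: C1: 5>1, C2: 0>-2, C3: 2>-1, C4: -5>-9.
North vs East: C1: 5>1, C2: 0>-1, C3: 2>0, C4: -5>-8.
North vs West: C1: 5>3, C2: 0>-2, C3: 2>-2, C4: -5>-7.
North strictly beats every other strategy against every opponent action, so it is strictly dominant.

North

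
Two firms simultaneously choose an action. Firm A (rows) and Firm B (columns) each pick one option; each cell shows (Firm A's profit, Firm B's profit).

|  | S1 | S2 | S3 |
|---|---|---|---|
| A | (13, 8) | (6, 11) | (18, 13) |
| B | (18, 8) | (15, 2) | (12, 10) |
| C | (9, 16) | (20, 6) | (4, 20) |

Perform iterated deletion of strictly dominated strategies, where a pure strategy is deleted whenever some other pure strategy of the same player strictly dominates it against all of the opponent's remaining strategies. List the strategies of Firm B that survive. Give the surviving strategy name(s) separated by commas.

S3

For Firm B, S3 strictly dominates S1 on the remaining rows (A: 13>8, B: 10>8, C: 20>16); eliminate S1.
Firm B's strategy S2 is strictly dominated by S3 (A: 13>11, B: 10>2, C: 20>6) and is removed.
Firm A's strategy B is strictly dominated by A (S3: 18>12) and is removed.
Row C is eliminated: A beats it against every remaining column (S3: 18>4).
Among the remaining strategies, none is strictly dominated by another pure strategy of the same player, so the elimination stops.
Surviving strategies — Firm A: {A}; Firm B: {S3}.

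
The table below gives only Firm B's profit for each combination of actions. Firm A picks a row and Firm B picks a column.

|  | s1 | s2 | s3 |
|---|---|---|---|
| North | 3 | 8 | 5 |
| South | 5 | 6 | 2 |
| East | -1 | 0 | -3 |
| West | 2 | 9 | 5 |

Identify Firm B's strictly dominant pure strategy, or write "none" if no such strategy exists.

s2 vs s1: North: 8>3, South: 6>5, East: 0>-1, West: 9>2.
s2 vs s3: North: 8>5, South: 6>2, East: 0>-3, West: 9>5.
s2 strictly beats every other strategy against every opponent action, so it is strictly dominant.

s2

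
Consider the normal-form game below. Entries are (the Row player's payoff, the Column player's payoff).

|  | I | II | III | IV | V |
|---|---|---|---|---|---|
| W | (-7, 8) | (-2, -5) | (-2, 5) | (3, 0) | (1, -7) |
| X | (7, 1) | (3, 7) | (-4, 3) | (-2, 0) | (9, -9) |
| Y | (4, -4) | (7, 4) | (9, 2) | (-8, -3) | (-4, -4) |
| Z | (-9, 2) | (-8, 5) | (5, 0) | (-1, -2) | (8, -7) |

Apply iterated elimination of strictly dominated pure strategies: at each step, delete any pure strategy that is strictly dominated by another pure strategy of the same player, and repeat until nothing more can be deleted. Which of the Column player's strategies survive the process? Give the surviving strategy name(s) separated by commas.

For the Column player, III strictly dominates IV on the remaining rows (W: 5>0, X: 3>0, Y: 2>-3, Z: 0>-2); eliminate IV.
The Column player's strategy V is strictly dominated by II (W: -5>-7, X: 7>-9, Y: 4>-4, Z: 5>-7) and is removed.
For the Row player, Y strictly dominates W on the remaining columns (I: 4>-7, II: 7>-2, III: 9>-2); eliminate W.
The Row player's strategy Z is strictly dominated by Y (I: 4>-9, II: 7>-8, III: 9>5) and is removed.
Column I is eliminated: II beats it against every remaining row (X: 7>1, Y: 4>-4).
The Row player's strategy X is strictly dominated by Y (II: 7>3, III: 9>-4) and is removed.
The Column player's strategy III is strictly dominated by II (Y: 4>2) and is removed.
Among the remaining strategies, none is strictly dominated by another pure strategy of the same player, so the elimination stops.
Surviving strategies — the Row player: {Y}; the Column player: {II}.

II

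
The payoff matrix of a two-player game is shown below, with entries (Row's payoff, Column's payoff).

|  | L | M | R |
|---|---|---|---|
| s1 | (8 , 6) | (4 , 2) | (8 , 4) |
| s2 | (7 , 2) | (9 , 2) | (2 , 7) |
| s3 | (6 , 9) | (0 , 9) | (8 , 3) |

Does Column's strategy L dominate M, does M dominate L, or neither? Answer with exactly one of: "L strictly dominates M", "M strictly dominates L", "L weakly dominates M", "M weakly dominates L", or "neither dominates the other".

L's payoffs vs M's, by Row's action — s1: 6>2, s2: 2=2, s3: 9=9.
L is at least as good everywhere and strictly better somewhere (tied only at s2, s3), so L weakly but not strictly dominates M.

L weakly dominates M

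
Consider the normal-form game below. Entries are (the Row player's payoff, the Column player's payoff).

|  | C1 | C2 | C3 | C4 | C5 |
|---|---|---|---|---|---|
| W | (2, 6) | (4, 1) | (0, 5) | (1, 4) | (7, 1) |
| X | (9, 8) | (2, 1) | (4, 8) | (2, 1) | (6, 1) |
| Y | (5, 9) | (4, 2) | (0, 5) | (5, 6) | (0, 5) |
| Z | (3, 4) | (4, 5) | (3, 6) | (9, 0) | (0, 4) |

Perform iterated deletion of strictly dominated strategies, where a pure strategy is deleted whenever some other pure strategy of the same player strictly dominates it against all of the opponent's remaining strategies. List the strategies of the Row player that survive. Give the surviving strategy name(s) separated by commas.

X

The Column player's strategy C2 is strictly dominated by C3 (W: 5>1, X: 8>1, Y: 5>2, Z: 6>5) and is removed.
For the Column player, C1 strictly dominates C4 on the remaining rows (W: 6>4, X: 8>1, Y: 9>6, Z: 4>0); eliminate C4.
For the Row player, X strictly dominates Y on the remaining columns (C1: 9>5, C3: 4>0, C5: 6>0); eliminate Y.
Row Z is eliminated: X beats it against every remaining column (C1: 9>3, C3: 4>3, C5: 6>0).
For the Column player, C1 strictly dominates C5 on the remaining rows (W: 6>1, X: 8>1); eliminate C5.
Row W is eliminated: X beats it against every remaining column (C1: 9>2, C3: 4>0).
Among the remaining strategies, none is strictly dominated by another pure strategy of the same player, so the elimination stops.
Surviving strategies — the Row player: {X}; the Column player: {C1, C3}.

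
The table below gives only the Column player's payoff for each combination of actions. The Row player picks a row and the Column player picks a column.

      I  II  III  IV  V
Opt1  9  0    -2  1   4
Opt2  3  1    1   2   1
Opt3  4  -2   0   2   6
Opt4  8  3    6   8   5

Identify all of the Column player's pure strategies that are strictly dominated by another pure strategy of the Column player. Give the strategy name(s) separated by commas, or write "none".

I is not dominated — it holds its own against II at Opt1 (9>0); III at Opt1 (9>-2); IV at Opt1 (9>1); V at Opt1 (9>4).
II: dominated, since I does at least as well everywhere (Opt1: 9>0, Opt2: 3>1, Opt3: 4>-2, Opt4: 8>3).
III is strictly dominated by I (Opt1: 9>-2, Opt2: 3>1, Opt3: 4>0, Opt4: 8>6).
Nothing dominates IV: I at Opt4 (8=8); II at Opt1 (1>0); III at Opt1 (1>-2); V at Opt2 (2>1).
Nothing dominates V: I at Opt3 (6>4); II at Opt1 (4>0); III at Opt1 (4>-2); IV at Opt1 (4>1).

II, III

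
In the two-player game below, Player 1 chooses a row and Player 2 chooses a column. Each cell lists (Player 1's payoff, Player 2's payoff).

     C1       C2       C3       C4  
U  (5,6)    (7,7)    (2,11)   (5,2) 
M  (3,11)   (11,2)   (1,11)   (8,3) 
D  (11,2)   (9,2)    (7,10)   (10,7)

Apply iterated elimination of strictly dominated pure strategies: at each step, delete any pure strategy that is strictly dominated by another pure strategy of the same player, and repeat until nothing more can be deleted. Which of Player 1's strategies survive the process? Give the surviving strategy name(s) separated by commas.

Player 1's strategy U is strictly dominated by D (C1: 11>5, C2: 9>7, C3: 7>2, C4: 10>5) and is removed.
For Player 2, C3 strictly dominates C2 on the remaining rows (M: 11>2, D: 10>2); eliminate C2.
Row M is eliminated: D beats it against every remaining column (C1: 11>3, C3: 7>1, C4: 10>8).
For Player 2, C3 strictly dominates C1 on the remaining rows (D: 10>2); eliminate C1.
Column C4 is eliminated: C3 beats it against every remaining row (D: 10>7).
Among the remaining strategies, none is strictly dominated by another pure strategy of the same player, so the elimination stops.
Surviving strategies — Player 1: {D}; Player 2: {C3}.

D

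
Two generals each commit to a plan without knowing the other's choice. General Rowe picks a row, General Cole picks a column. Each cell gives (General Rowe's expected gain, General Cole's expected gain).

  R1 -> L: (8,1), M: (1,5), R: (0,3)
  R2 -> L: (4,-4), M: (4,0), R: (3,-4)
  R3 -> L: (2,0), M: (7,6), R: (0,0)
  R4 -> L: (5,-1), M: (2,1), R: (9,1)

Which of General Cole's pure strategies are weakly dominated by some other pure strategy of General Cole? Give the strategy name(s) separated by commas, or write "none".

L, R

M weakly dominates L — R1: 5>1, R2: 0>-4, R3: 6>0, R4: 1>-1.
M is not dominated — it holds its own against L at R1 (5>1); R at R1 (5>3).
M weakly dominates R — R1: 5>3, R2: 0>-4, R3: 6>0, R4: 1=1.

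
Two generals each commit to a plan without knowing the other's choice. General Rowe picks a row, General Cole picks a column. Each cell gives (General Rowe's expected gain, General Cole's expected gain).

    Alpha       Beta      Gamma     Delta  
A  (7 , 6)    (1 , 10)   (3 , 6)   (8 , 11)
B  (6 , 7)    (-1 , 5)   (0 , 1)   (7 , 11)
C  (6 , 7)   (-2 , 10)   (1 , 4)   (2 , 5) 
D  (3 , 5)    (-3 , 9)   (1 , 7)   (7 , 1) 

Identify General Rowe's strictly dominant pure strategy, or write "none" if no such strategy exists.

A

A vs B: Alpha: 7>6, Beta: 1>-1, Gamma: 3>0, Delta: 8>7.
A vs C: Alpha: 7>6, Beta: 1>-2, Gamma: 3>1, Delta: 8>2.
A vs D: Alpha: 7>3, Beta: 1>-3, Gamma: 3>1, Delta: 8>7.
A strictly beats every other strategy against every opponent action, so it is strictly dominant.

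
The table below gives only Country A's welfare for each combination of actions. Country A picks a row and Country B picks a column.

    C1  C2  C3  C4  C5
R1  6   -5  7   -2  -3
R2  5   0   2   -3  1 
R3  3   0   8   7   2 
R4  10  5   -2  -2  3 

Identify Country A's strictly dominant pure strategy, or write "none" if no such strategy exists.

none

R1 fails to dominate R2 at C2 (-5<0).
R2 fails to dominate R1 at C1 (5<6).
R3 fails to dominate R1 at C1 (3<6).
R4 fails to dominate R1 at C3 (-2<7).
No single strategy dominates all the others.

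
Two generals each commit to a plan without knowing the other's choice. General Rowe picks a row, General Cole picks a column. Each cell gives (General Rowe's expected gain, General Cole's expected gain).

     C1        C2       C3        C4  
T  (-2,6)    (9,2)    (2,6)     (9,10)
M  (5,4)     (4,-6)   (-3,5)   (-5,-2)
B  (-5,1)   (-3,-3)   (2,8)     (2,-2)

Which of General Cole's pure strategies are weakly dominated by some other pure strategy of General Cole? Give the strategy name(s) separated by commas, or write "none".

C1 is weakly dominated by C3 (T: 6=6, M: 5>4, B: 8>1).
C2 is weakly dominated by C1 (T: 6>2, M: 4>-6, B: 1>-3).
C3 is not dominated — it holds its own against C1 at M (5>4); C2 at T (6>2); C4 at M (5>-2).
Nothing dominates C4: C1 at T (10>6); C2 at T (10>2); C3 at T (10>6).

C1, C2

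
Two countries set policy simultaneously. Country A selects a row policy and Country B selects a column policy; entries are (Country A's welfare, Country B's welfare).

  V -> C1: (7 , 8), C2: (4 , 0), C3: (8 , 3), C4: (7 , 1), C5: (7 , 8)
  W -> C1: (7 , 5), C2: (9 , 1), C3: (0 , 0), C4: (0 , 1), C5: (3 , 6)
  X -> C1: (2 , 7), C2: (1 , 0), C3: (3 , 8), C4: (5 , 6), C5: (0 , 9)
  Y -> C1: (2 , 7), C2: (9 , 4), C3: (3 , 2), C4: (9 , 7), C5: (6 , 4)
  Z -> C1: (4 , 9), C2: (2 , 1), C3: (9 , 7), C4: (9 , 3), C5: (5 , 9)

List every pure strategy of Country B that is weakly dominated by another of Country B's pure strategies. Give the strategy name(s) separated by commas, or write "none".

C2, C3, C4

C1: no other strategy beats it everywhere (C2 at V (8>0); C3 at V (8>3); C4 at V (8>1); C5 at Y (7>4)).
C2: dominated, since C1 does at least as well everywhere (V: 8>0, W: 5>1, X: 7>0, Y: 7>4, Z: 9>1).
C5 weakly dominates C3 — V: 8>3, W: 6>0, X: 9>8, Y: 4>2, Z: 9>7.
C1 weakly dominates C4 — V: 8>1, W: 5>1, X: 7>6, Y: 7=7, Z: 9>3.
C5 is not dominated — it holds its own against C1 at W (6>5); C2 at V (8>0); C3 at V (8>3); C4 at V (8>1).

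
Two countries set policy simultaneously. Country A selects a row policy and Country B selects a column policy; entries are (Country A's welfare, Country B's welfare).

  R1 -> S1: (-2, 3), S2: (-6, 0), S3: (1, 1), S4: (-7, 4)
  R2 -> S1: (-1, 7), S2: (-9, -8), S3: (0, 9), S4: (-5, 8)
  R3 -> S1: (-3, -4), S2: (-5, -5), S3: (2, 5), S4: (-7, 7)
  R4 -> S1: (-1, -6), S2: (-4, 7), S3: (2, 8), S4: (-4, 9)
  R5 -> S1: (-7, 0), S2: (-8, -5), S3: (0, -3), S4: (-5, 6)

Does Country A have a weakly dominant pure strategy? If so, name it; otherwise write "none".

R4

R4 vs R1: S1: -1>-2, S2: -4>-6, S3: 2>1, S4: -4>-7.
R4 vs R2: S1: -1=-1, S2: -4>-9, S3: 2>0, S4: -4>-5.
R4 vs R3: S1: -1>-3, S2: -4>-5, S3: 2=2, S4: -4>-7.
R4 vs R5: S1: -1>-7, S2: -4>-8, S3: 2>0, S4: -4>-5.
R4 is at least as good as every other strategy against every opponent action, so it is weakly dominant.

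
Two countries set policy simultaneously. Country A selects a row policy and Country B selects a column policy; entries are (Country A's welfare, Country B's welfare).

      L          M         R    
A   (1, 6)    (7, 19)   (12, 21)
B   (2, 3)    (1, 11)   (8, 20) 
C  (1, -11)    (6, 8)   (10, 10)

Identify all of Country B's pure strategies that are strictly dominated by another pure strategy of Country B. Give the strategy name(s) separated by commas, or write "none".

L is strictly dominated by M (A: 19>6, B: 11>3, C: 8>-11).
M: dominated, since R does at least as well everywhere (A: 21>19, B: 20>11, C: 10>8).
R is not dominated — it holds its own against L at A (21>6); M at A (21>19).

L, M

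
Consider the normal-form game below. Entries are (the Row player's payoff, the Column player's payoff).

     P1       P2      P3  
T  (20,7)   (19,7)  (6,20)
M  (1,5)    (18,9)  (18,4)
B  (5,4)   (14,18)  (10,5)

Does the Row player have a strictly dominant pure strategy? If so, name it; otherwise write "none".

none

T fails to dominate M at P3 (6<18).
M fails to dominate T at P1 (1<20).
B fails to dominate T at P1 (5<20).
No single strategy dominates all the others.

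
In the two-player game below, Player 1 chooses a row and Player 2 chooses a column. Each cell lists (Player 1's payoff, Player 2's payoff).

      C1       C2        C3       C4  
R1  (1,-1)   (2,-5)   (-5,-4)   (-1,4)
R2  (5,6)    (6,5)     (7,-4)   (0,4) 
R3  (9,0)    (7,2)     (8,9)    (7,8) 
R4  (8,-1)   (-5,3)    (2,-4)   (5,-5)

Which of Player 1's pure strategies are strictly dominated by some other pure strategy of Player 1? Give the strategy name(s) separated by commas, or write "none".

R1, R2, R4

R2 strictly dominates R1 — C1: 5>1, C2: 6>2, C3: 7>-5, C4: 0>-1.
R2 is strictly dominated by R3 (C1: 9>5, C2: 7>6, C3: 8>7, C4: 7>0).
Nothing dominates R3: R1 at C1 (9>1); R2 at C1 (9>5); R4 at C1 (9>8).
R4 is strictly dominated by R3 (C1: 9>8, C2: 7>-5, C3: 8>2, C4: 7>5).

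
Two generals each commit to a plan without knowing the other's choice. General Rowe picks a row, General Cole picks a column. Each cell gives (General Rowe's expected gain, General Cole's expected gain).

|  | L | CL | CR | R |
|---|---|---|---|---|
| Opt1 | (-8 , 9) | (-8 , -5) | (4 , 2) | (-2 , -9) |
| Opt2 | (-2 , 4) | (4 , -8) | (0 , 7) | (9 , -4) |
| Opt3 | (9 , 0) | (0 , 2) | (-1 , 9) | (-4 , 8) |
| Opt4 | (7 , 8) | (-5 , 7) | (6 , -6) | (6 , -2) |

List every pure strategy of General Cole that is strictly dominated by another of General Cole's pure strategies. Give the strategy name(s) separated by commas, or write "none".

none

L is not dominated — it holds its own against CL at Opt1 (9>-5); CR at Opt1 (9>2); R at Opt1 (9>-9).
Nothing dominates CL: L at Opt3 (2>0); CR at Opt4 (7>-6); R at Opt1 (-5>-9).
Nothing dominates CR: L at Opt2 (7>4); CL at Opt1 (2>-5); R at Opt1 (2>-9).
Nothing dominates R: L at Opt3 (8>0); CL at Opt2 (-4>-8); CR at Opt4 (-2>-6).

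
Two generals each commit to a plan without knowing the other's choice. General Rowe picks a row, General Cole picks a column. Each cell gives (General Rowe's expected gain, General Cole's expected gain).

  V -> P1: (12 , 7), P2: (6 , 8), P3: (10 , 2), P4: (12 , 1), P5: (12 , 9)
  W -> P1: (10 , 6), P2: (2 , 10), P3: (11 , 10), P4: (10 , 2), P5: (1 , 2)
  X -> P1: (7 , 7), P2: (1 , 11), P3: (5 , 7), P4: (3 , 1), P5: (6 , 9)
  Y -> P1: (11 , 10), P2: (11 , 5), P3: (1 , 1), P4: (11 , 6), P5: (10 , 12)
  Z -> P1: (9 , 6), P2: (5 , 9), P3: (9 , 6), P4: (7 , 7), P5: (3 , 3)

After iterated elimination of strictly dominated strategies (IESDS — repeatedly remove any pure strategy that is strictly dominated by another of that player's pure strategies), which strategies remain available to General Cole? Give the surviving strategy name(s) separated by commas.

Row X is eliminated: V beats it against every remaining column (P1: 12>7, P2: 6>1, P3: 10>5, P4: 12>3, P5: 12>6).
General Rowe's strategy Z is strictly dominated by V (P1: 12>9, P2: 6>5, P3: 10>9, P4: 12>7, P5: 12>3) and is removed.
For General Cole, P1 strictly dominates P4 on the remaining rows (V: 7>1, W: 6>2, Y: 10>6); eliminate P4.
Among the remaining strategies, none is strictly dominated by another pure strategy of the same player, so the elimination stops.
Surviving strategies — General Rowe: {V, W, Y}; General Cole: {P1, P2, P3, P5}.

P1, P2, P3, P5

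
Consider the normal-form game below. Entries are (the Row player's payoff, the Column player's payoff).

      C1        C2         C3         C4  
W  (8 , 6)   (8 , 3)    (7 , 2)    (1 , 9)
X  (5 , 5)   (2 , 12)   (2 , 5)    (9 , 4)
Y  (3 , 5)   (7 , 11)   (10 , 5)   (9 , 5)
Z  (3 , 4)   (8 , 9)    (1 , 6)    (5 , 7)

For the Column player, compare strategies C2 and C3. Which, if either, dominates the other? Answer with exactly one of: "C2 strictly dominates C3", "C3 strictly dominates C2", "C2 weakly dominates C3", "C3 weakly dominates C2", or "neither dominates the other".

C2's payoffs vs C3's, by the Row player's action — W: 3>2, X: 12>5, Y: 11>5, Z: 9>6.
C2 gives a strictly higher payoff against every action of the Row player, so C2 strictly dominates C3.

C2 strictly dominates C3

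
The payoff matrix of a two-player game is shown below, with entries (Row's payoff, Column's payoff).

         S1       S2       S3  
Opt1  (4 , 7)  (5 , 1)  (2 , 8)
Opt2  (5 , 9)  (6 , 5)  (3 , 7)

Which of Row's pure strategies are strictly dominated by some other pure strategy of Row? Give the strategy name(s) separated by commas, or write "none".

Opt2 strictly dominates Opt1 — S1: 5>4, S2: 6>5, S3: 3>2.
Opt2: no other strategy beats it everywhere (Opt1 at S1 (5>4)).

Opt1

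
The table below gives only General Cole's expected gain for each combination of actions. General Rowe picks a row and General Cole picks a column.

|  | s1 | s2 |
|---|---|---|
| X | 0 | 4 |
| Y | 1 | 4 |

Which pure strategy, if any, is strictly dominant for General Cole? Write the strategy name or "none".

s2

s2 vs s1: X: 4>0, Y: 4>1.
s2 strictly beats every other strategy against every opponent action, so it is strictly dominant.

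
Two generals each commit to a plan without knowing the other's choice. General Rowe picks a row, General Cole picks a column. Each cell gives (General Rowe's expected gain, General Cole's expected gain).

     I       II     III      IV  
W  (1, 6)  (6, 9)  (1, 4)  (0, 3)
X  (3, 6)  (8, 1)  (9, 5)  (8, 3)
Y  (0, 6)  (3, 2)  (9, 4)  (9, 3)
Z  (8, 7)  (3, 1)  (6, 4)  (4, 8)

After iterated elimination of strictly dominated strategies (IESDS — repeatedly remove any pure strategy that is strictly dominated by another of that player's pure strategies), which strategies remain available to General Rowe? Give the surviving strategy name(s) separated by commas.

General Rowe's strategy W is strictly dominated by X (I: 3>1, II: 8>6, III: 9>1, IV: 8>0) and is removed.
General Cole's strategy II is strictly dominated by I (X: 6>1, Y: 6>2, Z: 7>1) and is removed.
Column III is eliminated: I beats it against every remaining row (X: 6>5, Y: 6>4, Z: 7>4).
Among the remaining strategies, none is strictly dominated by another pure strategy of the same player, so the elimination stops.
Surviving strategies — General Rowe: {X, Y, Z}; General Cole: {I, IV}.

X, Y, Z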